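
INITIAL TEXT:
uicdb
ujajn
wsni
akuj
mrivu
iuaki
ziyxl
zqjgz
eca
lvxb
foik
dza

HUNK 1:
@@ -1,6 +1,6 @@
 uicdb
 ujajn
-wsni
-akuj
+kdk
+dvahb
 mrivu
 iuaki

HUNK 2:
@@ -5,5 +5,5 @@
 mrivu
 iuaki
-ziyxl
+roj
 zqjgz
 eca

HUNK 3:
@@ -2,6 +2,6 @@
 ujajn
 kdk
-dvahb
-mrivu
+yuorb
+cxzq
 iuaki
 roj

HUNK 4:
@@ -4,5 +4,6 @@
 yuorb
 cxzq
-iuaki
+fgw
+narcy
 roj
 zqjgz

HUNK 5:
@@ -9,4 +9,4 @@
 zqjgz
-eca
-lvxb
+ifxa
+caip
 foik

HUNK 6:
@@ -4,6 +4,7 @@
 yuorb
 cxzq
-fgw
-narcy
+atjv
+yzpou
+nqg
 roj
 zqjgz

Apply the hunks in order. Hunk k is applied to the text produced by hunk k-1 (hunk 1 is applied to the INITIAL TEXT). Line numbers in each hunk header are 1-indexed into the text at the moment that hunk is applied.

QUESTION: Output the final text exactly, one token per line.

Answer: uicdb
ujajn
kdk
yuorb
cxzq
atjv
yzpou
nqg
roj
zqjgz
ifxa
caip
foik
dza

Derivation:
Hunk 1: at line 1 remove [wsni,akuj] add [kdk,dvahb] -> 12 lines: uicdb ujajn kdk dvahb mrivu iuaki ziyxl zqjgz eca lvxb foik dza
Hunk 2: at line 5 remove [ziyxl] add [roj] -> 12 lines: uicdb ujajn kdk dvahb mrivu iuaki roj zqjgz eca lvxb foik dza
Hunk 3: at line 2 remove [dvahb,mrivu] add [yuorb,cxzq] -> 12 lines: uicdb ujajn kdk yuorb cxzq iuaki roj zqjgz eca lvxb foik dza
Hunk 4: at line 4 remove [iuaki] add [fgw,narcy] -> 13 lines: uicdb ujajn kdk yuorb cxzq fgw narcy roj zqjgz eca lvxb foik dza
Hunk 5: at line 9 remove [eca,lvxb] add [ifxa,caip] -> 13 lines: uicdb ujajn kdk yuorb cxzq fgw narcy roj zqjgz ifxa caip foik dza
Hunk 6: at line 4 remove [fgw,narcy] add [atjv,yzpou,nqg] -> 14 lines: uicdb ujajn kdk yuorb cxzq atjv yzpou nqg roj zqjgz ifxa caip foik dza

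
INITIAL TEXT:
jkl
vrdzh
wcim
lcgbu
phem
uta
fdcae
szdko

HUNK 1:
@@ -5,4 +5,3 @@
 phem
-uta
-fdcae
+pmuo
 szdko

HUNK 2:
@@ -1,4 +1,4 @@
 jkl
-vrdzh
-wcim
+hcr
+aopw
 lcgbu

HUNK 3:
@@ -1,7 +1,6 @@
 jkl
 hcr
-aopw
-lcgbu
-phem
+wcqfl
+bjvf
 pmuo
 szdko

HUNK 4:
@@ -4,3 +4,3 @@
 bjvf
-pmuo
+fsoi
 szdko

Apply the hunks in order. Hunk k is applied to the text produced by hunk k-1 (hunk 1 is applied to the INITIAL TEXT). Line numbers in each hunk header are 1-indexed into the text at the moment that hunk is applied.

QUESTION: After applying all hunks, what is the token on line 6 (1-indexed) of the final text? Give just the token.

Answer: szdko

Derivation:
Hunk 1: at line 5 remove [uta,fdcae] add [pmuo] -> 7 lines: jkl vrdzh wcim lcgbu phem pmuo szdko
Hunk 2: at line 1 remove [vrdzh,wcim] add [hcr,aopw] -> 7 lines: jkl hcr aopw lcgbu phem pmuo szdko
Hunk 3: at line 1 remove [aopw,lcgbu,phem] add [wcqfl,bjvf] -> 6 lines: jkl hcr wcqfl bjvf pmuo szdko
Hunk 4: at line 4 remove [pmuo] add [fsoi] -> 6 lines: jkl hcr wcqfl bjvf fsoi szdko
Final line 6: szdko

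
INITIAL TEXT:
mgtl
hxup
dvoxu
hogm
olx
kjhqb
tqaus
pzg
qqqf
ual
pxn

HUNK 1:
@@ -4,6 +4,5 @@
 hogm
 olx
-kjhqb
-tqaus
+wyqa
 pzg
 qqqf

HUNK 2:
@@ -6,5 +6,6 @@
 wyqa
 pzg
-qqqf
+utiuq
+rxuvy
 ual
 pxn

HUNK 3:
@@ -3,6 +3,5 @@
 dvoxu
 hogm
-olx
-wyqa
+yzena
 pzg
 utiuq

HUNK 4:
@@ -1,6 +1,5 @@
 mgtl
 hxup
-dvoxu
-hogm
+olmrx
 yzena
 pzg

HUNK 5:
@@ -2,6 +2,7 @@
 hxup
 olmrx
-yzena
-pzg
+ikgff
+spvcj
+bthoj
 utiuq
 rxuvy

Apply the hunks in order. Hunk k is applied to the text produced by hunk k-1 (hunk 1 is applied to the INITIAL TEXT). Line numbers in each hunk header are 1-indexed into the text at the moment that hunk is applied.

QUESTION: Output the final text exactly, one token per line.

Answer: mgtl
hxup
olmrx
ikgff
spvcj
bthoj
utiuq
rxuvy
ual
pxn

Derivation:
Hunk 1: at line 4 remove [kjhqb,tqaus] add [wyqa] -> 10 lines: mgtl hxup dvoxu hogm olx wyqa pzg qqqf ual pxn
Hunk 2: at line 6 remove [qqqf] add [utiuq,rxuvy] -> 11 lines: mgtl hxup dvoxu hogm olx wyqa pzg utiuq rxuvy ual pxn
Hunk 3: at line 3 remove [olx,wyqa] add [yzena] -> 10 lines: mgtl hxup dvoxu hogm yzena pzg utiuq rxuvy ual pxn
Hunk 4: at line 1 remove [dvoxu,hogm] add [olmrx] -> 9 lines: mgtl hxup olmrx yzena pzg utiuq rxuvy ual pxn
Hunk 5: at line 2 remove [yzena,pzg] add [ikgff,spvcj,bthoj] -> 10 lines: mgtl hxup olmrx ikgff spvcj bthoj utiuq rxuvy ual pxn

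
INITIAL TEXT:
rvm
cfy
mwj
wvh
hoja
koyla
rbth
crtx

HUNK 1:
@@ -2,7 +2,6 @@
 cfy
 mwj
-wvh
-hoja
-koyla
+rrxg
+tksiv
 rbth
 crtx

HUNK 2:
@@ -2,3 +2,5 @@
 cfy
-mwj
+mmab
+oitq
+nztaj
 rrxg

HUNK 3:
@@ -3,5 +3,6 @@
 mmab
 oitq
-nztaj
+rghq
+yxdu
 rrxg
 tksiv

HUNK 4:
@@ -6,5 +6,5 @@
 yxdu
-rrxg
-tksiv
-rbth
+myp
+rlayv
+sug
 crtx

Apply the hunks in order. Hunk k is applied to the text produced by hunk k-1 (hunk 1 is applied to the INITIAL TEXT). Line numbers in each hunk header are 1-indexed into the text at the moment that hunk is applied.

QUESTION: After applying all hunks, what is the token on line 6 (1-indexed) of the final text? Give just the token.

Hunk 1: at line 2 remove [wvh,hoja,koyla] add [rrxg,tksiv] -> 7 lines: rvm cfy mwj rrxg tksiv rbth crtx
Hunk 2: at line 2 remove [mwj] add [mmab,oitq,nztaj] -> 9 lines: rvm cfy mmab oitq nztaj rrxg tksiv rbth crtx
Hunk 3: at line 3 remove [nztaj] add [rghq,yxdu] -> 10 lines: rvm cfy mmab oitq rghq yxdu rrxg tksiv rbth crtx
Hunk 4: at line 6 remove [rrxg,tksiv,rbth] add [myp,rlayv,sug] -> 10 lines: rvm cfy mmab oitq rghq yxdu myp rlayv sug crtx
Final line 6: yxdu

Answer: yxdu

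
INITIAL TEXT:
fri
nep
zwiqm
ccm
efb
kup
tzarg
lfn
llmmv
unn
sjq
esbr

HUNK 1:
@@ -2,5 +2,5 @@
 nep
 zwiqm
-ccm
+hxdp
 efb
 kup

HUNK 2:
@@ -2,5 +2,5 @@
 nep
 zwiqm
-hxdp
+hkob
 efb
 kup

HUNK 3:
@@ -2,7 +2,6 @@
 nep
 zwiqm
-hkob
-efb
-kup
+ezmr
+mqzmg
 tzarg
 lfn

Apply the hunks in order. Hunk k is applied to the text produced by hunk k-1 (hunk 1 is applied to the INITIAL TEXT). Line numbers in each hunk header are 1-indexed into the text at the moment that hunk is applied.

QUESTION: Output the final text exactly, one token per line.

Hunk 1: at line 2 remove [ccm] add [hxdp] -> 12 lines: fri nep zwiqm hxdp efb kup tzarg lfn llmmv unn sjq esbr
Hunk 2: at line 2 remove [hxdp] add [hkob] -> 12 lines: fri nep zwiqm hkob efb kup tzarg lfn llmmv unn sjq esbr
Hunk 3: at line 2 remove [hkob,efb,kup] add [ezmr,mqzmg] -> 11 lines: fri nep zwiqm ezmr mqzmg tzarg lfn llmmv unn sjq esbr

Answer: fri
nep
zwiqm
ezmr
mqzmg
tzarg
lfn
llmmv
unn
sjq
esbr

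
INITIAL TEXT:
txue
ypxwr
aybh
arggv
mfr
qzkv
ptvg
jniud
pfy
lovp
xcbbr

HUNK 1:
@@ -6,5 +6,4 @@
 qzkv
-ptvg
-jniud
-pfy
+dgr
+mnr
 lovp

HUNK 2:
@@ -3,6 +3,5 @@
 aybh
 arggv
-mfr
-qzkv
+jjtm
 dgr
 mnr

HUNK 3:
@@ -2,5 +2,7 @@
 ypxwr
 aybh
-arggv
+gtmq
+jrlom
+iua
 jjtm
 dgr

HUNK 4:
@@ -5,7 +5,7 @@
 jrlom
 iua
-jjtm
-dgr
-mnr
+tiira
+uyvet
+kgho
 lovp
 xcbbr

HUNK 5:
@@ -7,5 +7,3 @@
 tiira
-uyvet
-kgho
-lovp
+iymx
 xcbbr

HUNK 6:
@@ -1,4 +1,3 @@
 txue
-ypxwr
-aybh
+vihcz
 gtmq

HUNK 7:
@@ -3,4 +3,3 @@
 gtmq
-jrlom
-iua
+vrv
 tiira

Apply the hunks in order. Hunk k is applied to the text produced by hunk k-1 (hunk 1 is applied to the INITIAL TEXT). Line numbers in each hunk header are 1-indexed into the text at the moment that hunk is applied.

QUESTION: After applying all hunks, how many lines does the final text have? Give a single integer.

Hunk 1: at line 6 remove [ptvg,jniud,pfy] add [dgr,mnr] -> 10 lines: txue ypxwr aybh arggv mfr qzkv dgr mnr lovp xcbbr
Hunk 2: at line 3 remove [mfr,qzkv] add [jjtm] -> 9 lines: txue ypxwr aybh arggv jjtm dgr mnr lovp xcbbr
Hunk 3: at line 2 remove [arggv] add [gtmq,jrlom,iua] -> 11 lines: txue ypxwr aybh gtmq jrlom iua jjtm dgr mnr lovp xcbbr
Hunk 4: at line 5 remove [jjtm,dgr,mnr] add [tiira,uyvet,kgho] -> 11 lines: txue ypxwr aybh gtmq jrlom iua tiira uyvet kgho lovp xcbbr
Hunk 5: at line 7 remove [uyvet,kgho,lovp] add [iymx] -> 9 lines: txue ypxwr aybh gtmq jrlom iua tiira iymx xcbbr
Hunk 6: at line 1 remove [ypxwr,aybh] add [vihcz] -> 8 lines: txue vihcz gtmq jrlom iua tiira iymx xcbbr
Hunk 7: at line 3 remove [jrlom,iua] add [vrv] -> 7 lines: txue vihcz gtmq vrv tiira iymx xcbbr
Final line count: 7

Answer: 7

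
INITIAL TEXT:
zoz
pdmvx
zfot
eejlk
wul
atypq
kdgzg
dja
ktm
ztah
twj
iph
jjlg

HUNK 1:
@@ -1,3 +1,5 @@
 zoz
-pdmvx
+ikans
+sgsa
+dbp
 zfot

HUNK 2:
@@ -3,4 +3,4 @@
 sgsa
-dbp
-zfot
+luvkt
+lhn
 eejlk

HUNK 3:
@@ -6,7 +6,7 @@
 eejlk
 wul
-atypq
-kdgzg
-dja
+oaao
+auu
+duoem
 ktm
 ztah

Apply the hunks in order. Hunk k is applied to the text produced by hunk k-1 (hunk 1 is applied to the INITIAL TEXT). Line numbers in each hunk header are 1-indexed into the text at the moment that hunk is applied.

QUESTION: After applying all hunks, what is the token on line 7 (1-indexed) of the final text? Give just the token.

Answer: wul

Derivation:
Hunk 1: at line 1 remove [pdmvx] add [ikans,sgsa,dbp] -> 15 lines: zoz ikans sgsa dbp zfot eejlk wul atypq kdgzg dja ktm ztah twj iph jjlg
Hunk 2: at line 3 remove [dbp,zfot] add [luvkt,lhn] -> 15 lines: zoz ikans sgsa luvkt lhn eejlk wul atypq kdgzg dja ktm ztah twj iph jjlg
Hunk 3: at line 6 remove [atypq,kdgzg,dja] add [oaao,auu,duoem] -> 15 lines: zoz ikans sgsa luvkt lhn eejlk wul oaao auu duoem ktm ztah twj iph jjlg
Final line 7: wul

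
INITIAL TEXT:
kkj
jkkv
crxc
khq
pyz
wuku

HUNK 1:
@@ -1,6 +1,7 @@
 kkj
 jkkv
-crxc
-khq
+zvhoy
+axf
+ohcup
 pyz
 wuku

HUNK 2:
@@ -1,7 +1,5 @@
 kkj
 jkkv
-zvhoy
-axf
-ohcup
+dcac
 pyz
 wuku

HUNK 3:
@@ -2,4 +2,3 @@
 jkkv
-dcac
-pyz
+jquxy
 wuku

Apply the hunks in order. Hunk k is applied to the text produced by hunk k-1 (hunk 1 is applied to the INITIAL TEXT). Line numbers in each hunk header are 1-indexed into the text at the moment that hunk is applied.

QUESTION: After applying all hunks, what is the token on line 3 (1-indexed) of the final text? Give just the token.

Hunk 1: at line 1 remove [crxc,khq] add [zvhoy,axf,ohcup] -> 7 lines: kkj jkkv zvhoy axf ohcup pyz wuku
Hunk 2: at line 1 remove [zvhoy,axf,ohcup] add [dcac] -> 5 lines: kkj jkkv dcac pyz wuku
Hunk 3: at line 2 remove [dcac,pyz] add [jquxy] -> 4 lines: kkj jkkv jquxy wuku
Final line 3: jquxy

Answer: jquxy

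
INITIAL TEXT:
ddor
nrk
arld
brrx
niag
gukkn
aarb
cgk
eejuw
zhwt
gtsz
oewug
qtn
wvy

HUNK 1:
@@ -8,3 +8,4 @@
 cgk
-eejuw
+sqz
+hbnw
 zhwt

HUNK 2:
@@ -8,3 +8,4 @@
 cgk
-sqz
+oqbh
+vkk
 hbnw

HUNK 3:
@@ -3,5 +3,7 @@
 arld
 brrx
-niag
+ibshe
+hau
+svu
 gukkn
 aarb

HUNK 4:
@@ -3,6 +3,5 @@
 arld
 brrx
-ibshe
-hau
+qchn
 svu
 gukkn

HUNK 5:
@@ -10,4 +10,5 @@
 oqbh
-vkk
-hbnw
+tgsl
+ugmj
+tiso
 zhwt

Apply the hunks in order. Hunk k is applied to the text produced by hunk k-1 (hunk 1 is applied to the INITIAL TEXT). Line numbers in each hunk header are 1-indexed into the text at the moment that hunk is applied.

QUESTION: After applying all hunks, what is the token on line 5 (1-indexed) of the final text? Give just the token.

Answer: qchn

Derivation:
Hunk 1: at line 8 remove [eejuw] add [sqz,hbnw] -> 15 lines: ddor nrk arld brrx niag gukkn aarb cgk sqz hbnw zhwt gtsz oewug qtn wvy
Hunk 2: at line 8 remove [sqz] add [oqbh,vkk] -> 16 lines: ddor nrk arld brrx niag gukkn aarb cgk oqbh vkk hbnw zhwt gtsz oewug qtn wvy
Hunk 3: at line 3 remove [niag] add [ibshe,hau,svu] -> 18 lines: ddor nrk arld brrx ibshe hau svu gukkn aarb cgk oqbh vkk hbnw zhwt gtsz oewug qtn wvy
Hunk 4: at line 3 remove [ibshe,hau] add [qchn] -> 17 lines: ddor nrk arld brrx qchn svu gukkn aarb cgk oqbh vkk hbnw zhwt gtsz oewug qtn wvy
Hunk 5: at line 10 remove [vkk,hbnw] add [tgsl,ugmj,tiso] -> 18 lines: ddor nrk arld brrx qchn svu gukkn aarb cgk oqbh tgsl ugmj tiso zhwt gtsz oewug qtn wvy
Final line 5: qchn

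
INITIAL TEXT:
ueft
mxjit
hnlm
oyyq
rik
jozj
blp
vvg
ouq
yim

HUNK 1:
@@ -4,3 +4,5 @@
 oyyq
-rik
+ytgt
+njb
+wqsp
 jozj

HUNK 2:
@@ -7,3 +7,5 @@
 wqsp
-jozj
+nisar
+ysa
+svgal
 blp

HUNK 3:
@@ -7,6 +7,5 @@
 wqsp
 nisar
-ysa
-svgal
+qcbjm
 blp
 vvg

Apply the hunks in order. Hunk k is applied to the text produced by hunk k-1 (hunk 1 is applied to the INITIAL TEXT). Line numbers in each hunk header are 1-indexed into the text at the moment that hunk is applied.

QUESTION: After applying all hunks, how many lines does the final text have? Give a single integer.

Hunk 1: at line 4 remove [rik] add [ytgt,njb,wqsp] -> 12 lines: ueft mxjit hnlm oyyq ytgt njb wqsp jozj blp vvg ouq yim
Hunk 2: at line 7 remove [jozj] add [nisar,ysa,svgal] -> 14 lines: ueft mxjit hnlm oyyq ytgt njb wqsp nisar ysa svgal blp vvg ouq yim
Hunk 3: at line 7 remove [ysa,svgal] add [qcbjm] -> 13 lines: ueft mxjit hnlm oyyq ytgt njb wqsp nisar qcbjm blp vvg ouq yim
Final line count: 13

Answer: 13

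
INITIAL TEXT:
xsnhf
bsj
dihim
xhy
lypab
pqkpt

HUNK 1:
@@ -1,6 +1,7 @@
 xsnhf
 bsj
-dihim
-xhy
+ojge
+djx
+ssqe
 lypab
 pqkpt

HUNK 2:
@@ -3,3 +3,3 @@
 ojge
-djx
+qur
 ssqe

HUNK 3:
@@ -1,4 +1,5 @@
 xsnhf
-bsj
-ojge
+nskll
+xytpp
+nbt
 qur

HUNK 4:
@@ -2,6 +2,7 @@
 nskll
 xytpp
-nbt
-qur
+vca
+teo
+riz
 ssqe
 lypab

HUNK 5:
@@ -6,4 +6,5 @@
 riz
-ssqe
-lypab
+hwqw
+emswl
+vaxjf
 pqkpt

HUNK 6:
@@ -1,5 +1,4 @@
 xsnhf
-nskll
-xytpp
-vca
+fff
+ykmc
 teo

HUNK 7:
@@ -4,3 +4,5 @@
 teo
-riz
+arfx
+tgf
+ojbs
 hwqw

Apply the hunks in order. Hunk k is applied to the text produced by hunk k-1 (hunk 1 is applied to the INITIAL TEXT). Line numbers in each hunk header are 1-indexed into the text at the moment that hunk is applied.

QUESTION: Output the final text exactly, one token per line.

Answer: xsnhf
fff
ykmc
teo
arfx
tgf
ojbs
hwqw
emswl
vaxjf
pqkpt

Derivation:
Hunk 1: at line 1 remove [dihim,xhy] add [ojge,djx,ssqe] -> 7 lines: xsnhf bsj ojge djx ssqe lypab pqkpt
Hunk 2: at line 3 remove [djx] add [qur] -> 7 lines: xsnhf bsj ojge qur ssqe lypab pqkpt
Hunk 3: at line 1 remove [bsj,ojge] add [nskll,xytpp,nbt] -> 8 lines: xsnhf nskll xytpp nbt qur ssqe lypab pqkpt
Hunk 4: at line 2 remove [nbt,qur] add [vca,teo,riz] -> 9 lines: xsnhf nskll xytpp vca teo riz ssqe lypab pqkpt
Hunk 5: at line 6 remove [ssqe,lypab] add [hwqw,emswl,vaxjf] -> 10 lines: xsnhf nskll xytpp vca teo riz hwqw emswl vaxjf pqkpt
Hunk 6: at line 1 remove [nskll,xytpp,vca] add [fff,ykmc] -> 9 lines: xsnhf fff ykmc teo riz hwqw emswl vaxjf pqkpt
Hunk 7: at line 4 remove [riz] add [arfx,tgf,ojbs] -> 11 lines: xsnhf fff ykmc teo arfx tgf ojbs hwqw emswl vaxjf pqkpt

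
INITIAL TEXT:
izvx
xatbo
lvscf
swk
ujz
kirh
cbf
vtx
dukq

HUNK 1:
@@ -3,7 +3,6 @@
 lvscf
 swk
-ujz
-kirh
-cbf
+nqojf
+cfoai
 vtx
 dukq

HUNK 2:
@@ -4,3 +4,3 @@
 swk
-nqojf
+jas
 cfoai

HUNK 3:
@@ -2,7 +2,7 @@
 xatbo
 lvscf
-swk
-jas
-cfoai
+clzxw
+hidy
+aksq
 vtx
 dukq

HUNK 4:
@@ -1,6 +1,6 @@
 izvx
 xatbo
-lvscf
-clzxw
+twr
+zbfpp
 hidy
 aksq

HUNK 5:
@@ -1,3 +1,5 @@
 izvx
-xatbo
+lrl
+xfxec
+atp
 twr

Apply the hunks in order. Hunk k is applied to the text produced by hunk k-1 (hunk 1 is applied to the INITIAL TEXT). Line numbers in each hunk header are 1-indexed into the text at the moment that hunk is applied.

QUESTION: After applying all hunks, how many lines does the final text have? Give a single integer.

Answer: 10

Derivation:
Hunk 1: at line 3 remove [ujz,kirh,cbf] add [nqojf,cfoai] -> 8 lines: izvx xatbo lvscf swk nqojf cfoai vtx dukq
Hunk 2: at line 4 remove [nqojf] add [jas] -> 8 lines: izvx xatbo lvscf swk jas cfoai vtx dukq
Hunk 3: at line 2 remove [swk,jas,cfoai] add [clzxw,hidy,aksq] -> 8 lines: izvx xatbo lvscf clzxw hidy aksq vtx dukq
Hunk 4: at line 1 remove [lvscf,clzxw] add [twr,zbfpp] -> 8 lines: izvx xatbo twr zbfpp hidy aksq vtx dukq
Hunk 5: at line 1 remove [xatbo] add [lrl,xfxec,atp] -> 10 lines: izvx lrl xfxec atp twr zbfpp hidy aksq vtx dukq
Final line count: 10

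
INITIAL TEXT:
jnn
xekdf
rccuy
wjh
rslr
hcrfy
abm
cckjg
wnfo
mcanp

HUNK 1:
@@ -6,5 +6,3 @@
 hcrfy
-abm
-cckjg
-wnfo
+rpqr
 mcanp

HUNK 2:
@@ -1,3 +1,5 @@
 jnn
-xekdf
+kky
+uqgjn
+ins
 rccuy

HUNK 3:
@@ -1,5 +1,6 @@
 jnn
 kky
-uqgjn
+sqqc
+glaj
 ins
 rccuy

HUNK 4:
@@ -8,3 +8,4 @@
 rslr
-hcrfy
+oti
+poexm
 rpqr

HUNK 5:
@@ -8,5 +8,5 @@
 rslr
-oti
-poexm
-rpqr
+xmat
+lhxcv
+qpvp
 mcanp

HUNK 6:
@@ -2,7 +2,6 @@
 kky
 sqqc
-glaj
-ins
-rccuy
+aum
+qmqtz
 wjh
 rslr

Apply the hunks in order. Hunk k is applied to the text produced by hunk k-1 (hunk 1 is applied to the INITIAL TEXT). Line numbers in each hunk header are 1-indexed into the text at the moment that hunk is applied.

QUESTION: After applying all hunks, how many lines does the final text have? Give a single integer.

Hunk 1: at line 6 remove [abm,cckjg,wnfo] add [rpqr] -> 8 lines: jnn xekdf rccuy wjh rslr hcrfy rpqr mcanp
Hunk 2: at line 1 remove [xekdf] add [kky,uqgjn,ins] -> 10 lines: jnn kky uqgjn ins rccuy wjh rslr hcrfy rpqr mcanp
Hunk 3: at line 1 remove [uqgjn] add [sqqc,glaj] -> 11 lines: jnn kky sqqc glaj ins rccuy wjh rslr hcrfy rpqr mcanp
Hunk 4: at line 8 remove [hcrfy] add [oti,poexm] -> 12 lines: jnn kky sqqc glaj ins rccuy wjh rslr oti poexm rpqr mcanp
Hunk 5: at line 8 remove [oti,poexm,rpqr] add [xmat,lhxcv,qpvp] -> 12 lines: jnn kky sqqc glaj ins rccuy wjh rslr xmat lhxcv qpvp mcanp
Hunk 6: at line 2 remove [glaj,ins,rccuy] add [aum,qmqtz] -> 11 lines: jnn kky sqqc aum qmqtz wjh rslr xmat lhxcv qpvp mcanp
Final line count: 11

Answer: 11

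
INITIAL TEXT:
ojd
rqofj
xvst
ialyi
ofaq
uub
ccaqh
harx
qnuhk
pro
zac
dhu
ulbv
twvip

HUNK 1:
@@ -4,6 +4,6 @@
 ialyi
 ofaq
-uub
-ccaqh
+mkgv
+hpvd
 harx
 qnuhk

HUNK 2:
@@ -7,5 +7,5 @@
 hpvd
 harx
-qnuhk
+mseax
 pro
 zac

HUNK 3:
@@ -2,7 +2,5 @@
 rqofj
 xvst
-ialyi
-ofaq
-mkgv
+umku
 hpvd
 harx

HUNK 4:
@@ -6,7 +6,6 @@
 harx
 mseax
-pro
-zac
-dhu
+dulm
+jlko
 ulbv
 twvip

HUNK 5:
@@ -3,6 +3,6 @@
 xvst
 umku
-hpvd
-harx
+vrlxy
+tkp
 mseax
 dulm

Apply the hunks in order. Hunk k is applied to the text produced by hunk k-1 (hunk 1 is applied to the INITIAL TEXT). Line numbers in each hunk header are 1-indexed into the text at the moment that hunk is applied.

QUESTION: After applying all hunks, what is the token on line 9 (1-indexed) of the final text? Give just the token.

Hunk 1: at line 4 remove [uub,ccaqh] add [mkgv,hpvd] -> 14 lines: ojd rqofj xvst ialyi ofaq mkgv hpvd harx qnuhk pro zac dhu ulbv twvip
Hunk 2: at line 7 remove [qnuhk] add [mseax] -> 14 lines: ojd rqofj xvst ialyi ofaq mkgv hpvd harx mseax pro zac dhu ulbv twvip
Hunk 3: at line 2 remove [ialyi,ofaq,mkgv] add [umku] -> 12 lines: ojd rqofj xvst umku hpvd harx mseax pro zac dhu ulbv twvip
Hunk 4: at line 6 remove [pro,zac,dhu] add [dulm,jlko] -> 11 lines: ojd rqofj xvst umku hpvd harx mseax dulm jlko ulbv twvip
Hunk 5: at line 3 remove [hpvd,harx] add [vrlxy,tkp] -> 11 lines: ojd rqofj xvst umku vrlxy tkp mseax dulm jlko ulbv twvip
Final line 9: jlko

Answer: jlko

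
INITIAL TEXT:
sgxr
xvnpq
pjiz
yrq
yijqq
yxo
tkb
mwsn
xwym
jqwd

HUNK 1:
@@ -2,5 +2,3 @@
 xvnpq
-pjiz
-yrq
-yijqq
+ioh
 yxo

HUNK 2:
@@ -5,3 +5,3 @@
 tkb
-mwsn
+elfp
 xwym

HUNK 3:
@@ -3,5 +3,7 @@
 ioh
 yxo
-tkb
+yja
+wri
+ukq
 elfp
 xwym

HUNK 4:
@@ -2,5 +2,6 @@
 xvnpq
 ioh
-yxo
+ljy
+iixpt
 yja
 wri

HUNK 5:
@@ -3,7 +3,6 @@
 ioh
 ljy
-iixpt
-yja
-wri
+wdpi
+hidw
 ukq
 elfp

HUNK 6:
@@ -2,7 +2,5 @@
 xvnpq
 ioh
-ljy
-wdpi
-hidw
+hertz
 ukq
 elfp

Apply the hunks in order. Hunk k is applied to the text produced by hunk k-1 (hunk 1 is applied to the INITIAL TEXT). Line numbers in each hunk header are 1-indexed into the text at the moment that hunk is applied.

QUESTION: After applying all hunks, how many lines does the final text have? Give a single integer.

Hunk 1: at line 2 remove [pjiz,yrq,yijqq] add [ioh] -> 8 lines: sgxr xvnpq ioh yxo tkb mwsn xwym jqwd
Hunk 2: at line 5 remove [mwsn] add [elfp] -> 8 lines: sgxr xvnpq ioh yxo tkb elfp xwym jqwd
Hunk 3: at line 3 remove [tkb] add [yja,wri,ukq] -> 10 lines: sgxr xvnpq ioh yxo yja wri ukq elfp xwym jqwd
Hunk 4: at line 2 remove [yxo] add [ljy,iixpt] -> 11 lines: sgxr xvnpq ioh ljy iixpt yja wri ukq elfp xwym jqwd
Hunk 5: at line 3 remove [iixpt,yja,wri] add [wdpi,hidw] -> 10 lines: sgxr xvnpq ioh ljy wdpi hidw ukq elfp xwym jqwd
Hunk 6: at line 2 remove [ljy,wdpi,hidw] add [hertz] -> 8 lines: sgxr xvnpq ioh hertz ukq elfp xwym jqwd
Final line count: 8

Answer: 8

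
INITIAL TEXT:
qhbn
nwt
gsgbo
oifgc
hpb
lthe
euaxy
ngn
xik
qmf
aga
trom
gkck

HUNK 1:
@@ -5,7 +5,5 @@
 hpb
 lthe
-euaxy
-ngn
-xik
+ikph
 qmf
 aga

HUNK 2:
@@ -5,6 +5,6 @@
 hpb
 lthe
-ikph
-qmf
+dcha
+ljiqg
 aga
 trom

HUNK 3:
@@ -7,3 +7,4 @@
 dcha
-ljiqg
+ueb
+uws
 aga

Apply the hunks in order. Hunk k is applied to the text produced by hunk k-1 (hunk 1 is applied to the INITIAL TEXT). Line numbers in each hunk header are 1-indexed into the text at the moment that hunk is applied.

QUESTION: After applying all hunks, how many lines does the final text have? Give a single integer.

Hunk 1: at line 5 remove [euaxy,ngn,xik] add [ikph] -> 11 lines: qhbn nwt gsgbo oifgc hpb lthe ikph qmf aga trom gkck
Hunk 2: at line 5 remove [ikph,qmf] add [dcha,ljiqg] -> 11 lines: qhbn nwt gsgbo oifgc hpb lthe dcha ljiqg aga trom gkck
Hunk 3: at line 7 remove [ljiqg] add [ueb,uws] -> 12 lines: qhbn nwt gsgbo oifgc hpb lthe dcha ueb uws aga trom gkck
Final line count: 12

Answer: 12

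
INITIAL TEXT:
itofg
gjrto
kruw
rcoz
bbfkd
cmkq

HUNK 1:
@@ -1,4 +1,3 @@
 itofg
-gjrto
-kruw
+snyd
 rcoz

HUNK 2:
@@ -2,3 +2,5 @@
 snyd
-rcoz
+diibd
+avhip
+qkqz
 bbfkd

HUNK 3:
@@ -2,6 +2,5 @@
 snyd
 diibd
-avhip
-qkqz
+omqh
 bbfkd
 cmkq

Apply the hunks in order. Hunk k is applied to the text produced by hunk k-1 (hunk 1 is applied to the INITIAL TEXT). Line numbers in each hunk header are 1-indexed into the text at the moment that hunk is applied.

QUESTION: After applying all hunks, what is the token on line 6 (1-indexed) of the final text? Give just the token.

Answer: cmkq

Derivation:
Hunk 1: at line 1 remove [gjrto,kruw] add [snyd] -> 5 lines: itofg snyd rcoz bbfkd cmkq
Hunk 2: at line 2 remove [rcoz] add [diibd,avhip,qkqz] -> 7 lines: itofg snyd diibd avhip qkqz bbfkd cmkq
Hunk 3: at line 2 remove [avhip,qkqz] add [omqh] -> 6 lines: itofg snyd diibd omqh bbfkd cmkq
Final line 6: cmkq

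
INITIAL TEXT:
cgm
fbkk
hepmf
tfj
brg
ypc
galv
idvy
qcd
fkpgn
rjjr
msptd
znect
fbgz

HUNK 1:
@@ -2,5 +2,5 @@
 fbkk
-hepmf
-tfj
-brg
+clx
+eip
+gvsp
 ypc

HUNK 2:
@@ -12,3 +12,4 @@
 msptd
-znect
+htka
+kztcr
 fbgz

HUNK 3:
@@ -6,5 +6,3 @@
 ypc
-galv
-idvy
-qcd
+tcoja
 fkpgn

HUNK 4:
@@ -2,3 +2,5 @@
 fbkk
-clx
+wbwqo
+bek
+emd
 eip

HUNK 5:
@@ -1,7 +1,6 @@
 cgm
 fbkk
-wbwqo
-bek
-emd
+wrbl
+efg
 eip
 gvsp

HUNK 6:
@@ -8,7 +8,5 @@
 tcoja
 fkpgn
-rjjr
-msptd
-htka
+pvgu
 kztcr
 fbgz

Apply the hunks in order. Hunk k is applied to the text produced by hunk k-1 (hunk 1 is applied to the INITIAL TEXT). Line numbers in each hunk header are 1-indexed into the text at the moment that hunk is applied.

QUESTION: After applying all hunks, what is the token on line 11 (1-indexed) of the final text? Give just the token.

Hunk 1: at line 2 remove [hepmf,tfj,brg] add [clx,eip,gvsp] -> 14 lines: cgm fbkk clx eip gvsp ypc galv idvy qcd fkpgn rjjr msptd znect fbgz
Hunk 2: at line 12 remove [znect] add [htka,kztcr] -> 15 lines: cgm fbkk clx eip gvsp ypc galv idvy qcd fkpgn rjjr msptd htka kztcr fbgz
Hunk 3: at line 6 remove [galv,idvy,qcd] add [tcoja] -> 13 lines: cgm fbkk clx eip gvsp ypc tcoja fkpgn rjjr msptd htka kztcr fbgz
Hunk 4: at line 2 remove [clx] add [wbwqo,bek,emd] -> 15 lines: cgm fbkk wbwqo bek emd eip gvsp ypc tcoja fkpgn rjjr msptd htka kztcr fbgz
Hunk 5: at line 1 remove [wbwqo,bek,emd] add [wrbl,efg] -> 14 lines: cgm fbkk wrbl efg eip gvsp ypc tcoja fkpgn rjjr msptd htka kztcr fbgz
Hunk 6: at line 8 remove [rjjr,msptd,htka] add [pvgu] -> 12 lines: cgm fbkk wrbl efg eip gvsp ypc tcoja fkpgn pvgu kztcr fbgz
Final line 11: kztcr

Answer: kztcr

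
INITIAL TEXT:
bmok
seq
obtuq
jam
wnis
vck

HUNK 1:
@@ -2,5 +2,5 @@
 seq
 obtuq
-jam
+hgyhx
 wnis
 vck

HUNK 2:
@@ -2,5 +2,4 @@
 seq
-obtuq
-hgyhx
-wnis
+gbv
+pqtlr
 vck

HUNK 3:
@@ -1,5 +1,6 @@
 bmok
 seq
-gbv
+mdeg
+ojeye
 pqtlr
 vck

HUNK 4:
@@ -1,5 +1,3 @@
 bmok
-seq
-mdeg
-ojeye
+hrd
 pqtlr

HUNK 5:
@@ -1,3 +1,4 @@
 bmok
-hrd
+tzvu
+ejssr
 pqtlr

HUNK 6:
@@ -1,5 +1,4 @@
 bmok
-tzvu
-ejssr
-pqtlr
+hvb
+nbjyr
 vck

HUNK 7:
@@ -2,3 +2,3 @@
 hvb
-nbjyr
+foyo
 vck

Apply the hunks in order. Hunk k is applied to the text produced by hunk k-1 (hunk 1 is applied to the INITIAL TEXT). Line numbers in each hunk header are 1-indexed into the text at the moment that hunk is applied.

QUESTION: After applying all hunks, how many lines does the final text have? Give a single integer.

Hunk 1: at line 2 remove [jam] add [hgyhx] -> 6 lines: bmok seq obtuq hgyhx wnis vck
Hunk 2: at line 2 remove [obtuq,hgyhx,wnis] add [gbv,pqtlr] -> 5 lines: bmok seq gbv pqtlr vck
Hunk 3: at line 1 remove [gbv] add [mdeg,ojeye] -> 6 lines: bmok seq mdeg ojeye pqtlr vck
Hunk 4: at line 1 remove [seq,mdeg,ojeye] add [hrd] -> 4 lines: bmok hrd pqtlr vck
Hunk 5: at line 1 remove [hrd] add [tzvu,ejssr] -> 5 lines: bmok tzvu ejssr pqtlr vck
Hunk 6: at line 1 remove [tzvu,ejssr,pqtlr] add [hvb,nbjyr] -> 4 lines: bmok hvb nbjyr vck
Hunk 7: at line 2 remove [nbjyr] add [foyo] -> 4 lines: bmok hvb foyo vck
Final line count: 4

Answer: 4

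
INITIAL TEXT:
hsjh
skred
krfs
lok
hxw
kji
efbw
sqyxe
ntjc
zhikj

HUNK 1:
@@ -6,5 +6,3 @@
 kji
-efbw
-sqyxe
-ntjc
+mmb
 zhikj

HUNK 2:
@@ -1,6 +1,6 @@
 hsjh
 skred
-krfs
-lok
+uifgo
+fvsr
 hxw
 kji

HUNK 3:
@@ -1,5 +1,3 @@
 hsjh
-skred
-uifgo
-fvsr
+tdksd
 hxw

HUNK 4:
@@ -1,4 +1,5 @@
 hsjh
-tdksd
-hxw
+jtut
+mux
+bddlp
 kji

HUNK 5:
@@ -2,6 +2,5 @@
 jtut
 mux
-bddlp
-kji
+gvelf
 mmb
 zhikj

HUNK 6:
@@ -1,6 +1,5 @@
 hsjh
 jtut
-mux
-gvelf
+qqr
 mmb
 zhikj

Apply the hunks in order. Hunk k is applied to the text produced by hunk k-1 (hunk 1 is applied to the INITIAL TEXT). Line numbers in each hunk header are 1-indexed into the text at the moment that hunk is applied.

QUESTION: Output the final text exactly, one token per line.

Hunk 1: at line 6 remove [efbw,sqyxe,ntjc] add [mmb] -> 8 lines: hsjh skred krfs lok hxw kji mmb zhikj
Hunk 2: at line 1 remove [krfs,lok] add [uifgo,fvsr] -> 8 lines: hsjh skred uifgo fvsr hxw kji mmb zhikj
Hunk 3: at line 1 remove [skred,uifgo,fvsr] add [tdksd] -> 6 lines: hsjh tdksd hxw kji mmb zhikj
Hunk 4: at line 1 remove [tdksd,hxw] add [jtut,mux,bddlp] -> 7 lines: hsjh jtut mux bddlp kji mmb zhikj
Hunk 5: at line 2 remove [bddlp,kji] add [gvelf] -> 6 lines: hsjh jtut mux gvelf mmb zhikj
Hunk 6: at line 1 remove [mux,gvelf] add [qqr] -> 5 lines: hsjh jtut qqr mmb zhikj

Answer: hsjh
jtut
qqr
mmb
zhikj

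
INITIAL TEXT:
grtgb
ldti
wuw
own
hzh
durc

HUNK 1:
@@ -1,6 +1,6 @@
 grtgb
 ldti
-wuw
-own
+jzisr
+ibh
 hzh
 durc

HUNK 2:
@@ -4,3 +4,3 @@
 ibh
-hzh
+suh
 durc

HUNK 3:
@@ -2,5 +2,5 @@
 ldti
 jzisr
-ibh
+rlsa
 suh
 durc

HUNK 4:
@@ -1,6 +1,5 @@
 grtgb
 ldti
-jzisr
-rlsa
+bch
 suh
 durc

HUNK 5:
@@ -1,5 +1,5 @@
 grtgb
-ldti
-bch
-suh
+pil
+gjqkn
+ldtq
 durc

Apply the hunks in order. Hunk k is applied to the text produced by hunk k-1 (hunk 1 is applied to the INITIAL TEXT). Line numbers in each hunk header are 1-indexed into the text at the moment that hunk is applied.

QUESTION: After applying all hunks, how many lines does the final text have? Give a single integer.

Answer: 5

Derivation:
Hunk 1: at line 1 remove [wuw,own] add [jzisr,ibh] -> 6 lines: grtgb ldti jzisr ibh hzh durc
Hunk 2: at line 4 remove [hzh] add [suh] -> 6 lines: grtgb ldti jzisr ibh suh durc
Hunk 3: at line 2 remove [ibh] add [rlsa] -> 6 lines: grtgb ldti jzisr rlsa suh durc
Hunk 4: at line 1 remove [jzisr,rlsa] add [bch] -> 5 lines: grtgb ldti bch suh durc
Hunk 5: at line 1 remove [ldti,bch,suh] add [pil,gjqkn,ldtq] -> 5 lines: grtgb pil gjqkn ldtq durc
Final line count: 5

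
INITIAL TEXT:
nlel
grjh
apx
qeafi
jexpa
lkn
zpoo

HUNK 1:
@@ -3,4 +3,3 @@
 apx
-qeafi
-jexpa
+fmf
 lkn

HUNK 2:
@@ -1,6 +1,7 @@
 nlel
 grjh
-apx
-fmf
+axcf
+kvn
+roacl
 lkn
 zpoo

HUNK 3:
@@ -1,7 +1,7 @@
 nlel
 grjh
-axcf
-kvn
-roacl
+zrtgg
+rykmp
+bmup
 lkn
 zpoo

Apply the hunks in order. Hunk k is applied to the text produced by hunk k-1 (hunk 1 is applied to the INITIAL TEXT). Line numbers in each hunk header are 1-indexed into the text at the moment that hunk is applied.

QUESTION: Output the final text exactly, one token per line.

Answer: nlel
grjh
zrtgg
rykmp
bmup
lkn
zpoo

Derivation:
Hunk 1: at line 3 remove [qeafi,jexpa] add [fmf] -> 6 lines: nlel grjh apx fmf lkn zpoo
Hunk 2: at line 1 remove [apx,fmf] add [axcf,kvn,roacl] -> 7 lines: nlel grjh axcf kvn roacl lkn zpoo
Hunk 3: at line 1 remove [axcf,kvn,roacl] add [zrtgg,rykmp,bmup] -> 7 lines: nlel grjh zrtgg rykmp bmup lkn zpoo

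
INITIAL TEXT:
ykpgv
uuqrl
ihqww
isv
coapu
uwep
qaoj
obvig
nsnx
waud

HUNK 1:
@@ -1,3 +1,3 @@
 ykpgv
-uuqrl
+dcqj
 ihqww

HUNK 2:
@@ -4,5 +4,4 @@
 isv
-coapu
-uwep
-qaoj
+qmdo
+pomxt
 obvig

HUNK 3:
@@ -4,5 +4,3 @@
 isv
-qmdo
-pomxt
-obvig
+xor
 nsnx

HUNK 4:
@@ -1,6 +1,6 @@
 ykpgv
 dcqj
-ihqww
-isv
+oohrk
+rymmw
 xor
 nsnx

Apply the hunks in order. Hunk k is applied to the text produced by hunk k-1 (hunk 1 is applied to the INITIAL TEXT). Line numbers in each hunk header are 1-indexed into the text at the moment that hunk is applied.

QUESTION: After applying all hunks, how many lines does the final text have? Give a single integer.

Hunk 1: at line 1 remove [uuqrl] add [dcqj] -> 10 lines: ykpgv dcqj ihqww isv coapu uwep qaoj obvig nsnx waud
Hunk 2: at line 4 remove [coapu,uwep,qaoj] add [qmdo,pomxt] -> 9 lines: ykpgv dcqj ihqww isv qmdo pomxt obvig nsnx waud
Hunk 3: at line 4 remove [qmdo,pomxt,obvig] add [xor] -> 7 lines: ykpgv dcqj ihqww isv xor nsnx waud
Hunk 4: at line 1 remove [ihqww,isv] add [oohrk,rymmw] -> 7 lines: ykpgv dcqj oohrk rymmw xor nsnx waud
Final line count: 7

Answer: 7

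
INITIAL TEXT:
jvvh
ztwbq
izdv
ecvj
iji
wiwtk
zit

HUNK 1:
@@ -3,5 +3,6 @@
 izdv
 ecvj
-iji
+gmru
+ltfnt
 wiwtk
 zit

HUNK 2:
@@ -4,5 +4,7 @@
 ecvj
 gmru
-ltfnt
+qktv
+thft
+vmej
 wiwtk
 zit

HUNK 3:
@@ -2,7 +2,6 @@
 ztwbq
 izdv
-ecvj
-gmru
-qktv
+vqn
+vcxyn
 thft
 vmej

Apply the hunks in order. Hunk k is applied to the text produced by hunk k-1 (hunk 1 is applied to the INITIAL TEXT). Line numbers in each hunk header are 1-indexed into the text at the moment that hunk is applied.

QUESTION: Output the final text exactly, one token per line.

Hunk 1: at line 3 remove [iji] add [gmru,ltfnt] -> 8 lines: jvvh ztwbq izdv ecvj gmru ltfnt wiwtk zit
Hunk 2: at line 4 remove [ltfnt] add [qktv,thft,vmej] -> 10 lines: jvvh ztwbq izdv ecvj gmru qktv thft vmej wiwtk zit
Hunk 3: at line 2 remove [ecvj,gmru,qktv] add [vqn,vcxyn] -> 9 lines: jvvh ztwbq izdv vqn vcxyn thft vmej wiwtk zit

Answer: jvvh
ztwbq
izdv
vqn
vcxyn
thft
vmej
wiwtk
zit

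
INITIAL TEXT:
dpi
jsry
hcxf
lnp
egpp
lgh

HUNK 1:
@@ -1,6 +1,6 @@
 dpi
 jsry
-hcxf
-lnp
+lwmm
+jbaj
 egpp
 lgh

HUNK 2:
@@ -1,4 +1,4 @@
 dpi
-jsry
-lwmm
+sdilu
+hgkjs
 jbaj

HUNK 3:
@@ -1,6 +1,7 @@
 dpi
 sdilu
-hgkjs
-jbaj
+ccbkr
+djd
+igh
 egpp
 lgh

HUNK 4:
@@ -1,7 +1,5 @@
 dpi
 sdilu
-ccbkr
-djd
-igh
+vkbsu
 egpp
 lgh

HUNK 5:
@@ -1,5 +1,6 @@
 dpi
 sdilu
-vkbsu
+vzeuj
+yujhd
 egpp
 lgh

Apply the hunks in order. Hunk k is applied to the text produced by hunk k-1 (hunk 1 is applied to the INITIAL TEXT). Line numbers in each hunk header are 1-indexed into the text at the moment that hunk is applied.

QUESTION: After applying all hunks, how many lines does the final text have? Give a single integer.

Hunk 1: at line 1 remove [hcxf,lnp] add [lwmm,jbaj] -> 6 lines: dpi jsry lwmm jbaj egpp lgh
Hunk 2: at line 1 remove [jsry,lwmm] add [sdilu,hgkjs] -> 6 lines: dpi sdilu hgkjs jbaj egpp lgh
Hunk 3: at line 1 remove [hgkjs,jbaj] add [ccbkr,djd,igh] -> 7 lines: dpi sdilu ccbkr djd igh egpp lgh
Hunk 4: at line 1 remove [ccbkr,djd,igh] add [vkbsu] -> 5 lines: dpi sdilu vkbsu egpp lgh
Hunk 5: at line 1 remove [vkbsu] add [vzeuj,yujhd] -> 6 lines: dpi sdilu vzeuj yujhd egpp lgh
Final line count: 6

Answer: 6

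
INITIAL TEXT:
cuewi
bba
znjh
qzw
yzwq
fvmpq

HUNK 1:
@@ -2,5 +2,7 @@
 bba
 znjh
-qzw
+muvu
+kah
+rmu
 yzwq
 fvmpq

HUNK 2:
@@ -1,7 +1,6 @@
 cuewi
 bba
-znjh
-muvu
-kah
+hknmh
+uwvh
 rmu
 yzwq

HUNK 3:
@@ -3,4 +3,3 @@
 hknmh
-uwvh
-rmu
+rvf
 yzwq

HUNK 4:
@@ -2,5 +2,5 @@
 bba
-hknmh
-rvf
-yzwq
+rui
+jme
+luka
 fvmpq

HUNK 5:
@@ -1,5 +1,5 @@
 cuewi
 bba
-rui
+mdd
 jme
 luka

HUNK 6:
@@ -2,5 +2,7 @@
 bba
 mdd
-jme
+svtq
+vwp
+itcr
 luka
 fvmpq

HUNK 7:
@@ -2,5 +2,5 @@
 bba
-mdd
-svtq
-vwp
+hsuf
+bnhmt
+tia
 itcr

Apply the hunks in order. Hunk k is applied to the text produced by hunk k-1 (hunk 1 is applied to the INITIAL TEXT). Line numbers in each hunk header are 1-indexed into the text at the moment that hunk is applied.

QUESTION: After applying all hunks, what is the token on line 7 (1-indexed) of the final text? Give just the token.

Answer: luka

Derivation:
Hunk 1: at line 2 remove [qzw] add [muvu,kah,rmu] -> 8 lines: cuewi bba znjh muvu kah rmu yzwq fvmpq
Hunk 2: at line 1 remove [znjh,muvu,kah] add [hknmh,uwvh] -> 7 lines: cuewi bba hknmh uwvh rmu yzwq fvmpq
Hunk 3: at line 3 remove [uwvh,rmu] add [rvf] -> 6 lines: cuewi bba hknmh rvf yzwq fvmpq
Hunk 4: at line 2 remove [hknmh,rvf,yzwq] add [rui,jme,luka] -> 6 lines: cuewi bba rui jme luka fvmpq
Hunk 5: at line 1 remove [rui] add [mdd] -> 6 lines: cuewi bba mdd jme luka fvmpq
Hunk 6: at line 2 remove [jme] add [svtq,vwp,itcr] -> 8 lines: cuewi bba mdd svtq vwp itcr luka fvmpq
Hunk 7: at line 2 remove [mdd,svtq,vwp] add [hsuf,bnhmt,tia] -> 8 lines: cuewi bba hsuf bnhmt tia itcr luka fvmpq
Final line 7: luka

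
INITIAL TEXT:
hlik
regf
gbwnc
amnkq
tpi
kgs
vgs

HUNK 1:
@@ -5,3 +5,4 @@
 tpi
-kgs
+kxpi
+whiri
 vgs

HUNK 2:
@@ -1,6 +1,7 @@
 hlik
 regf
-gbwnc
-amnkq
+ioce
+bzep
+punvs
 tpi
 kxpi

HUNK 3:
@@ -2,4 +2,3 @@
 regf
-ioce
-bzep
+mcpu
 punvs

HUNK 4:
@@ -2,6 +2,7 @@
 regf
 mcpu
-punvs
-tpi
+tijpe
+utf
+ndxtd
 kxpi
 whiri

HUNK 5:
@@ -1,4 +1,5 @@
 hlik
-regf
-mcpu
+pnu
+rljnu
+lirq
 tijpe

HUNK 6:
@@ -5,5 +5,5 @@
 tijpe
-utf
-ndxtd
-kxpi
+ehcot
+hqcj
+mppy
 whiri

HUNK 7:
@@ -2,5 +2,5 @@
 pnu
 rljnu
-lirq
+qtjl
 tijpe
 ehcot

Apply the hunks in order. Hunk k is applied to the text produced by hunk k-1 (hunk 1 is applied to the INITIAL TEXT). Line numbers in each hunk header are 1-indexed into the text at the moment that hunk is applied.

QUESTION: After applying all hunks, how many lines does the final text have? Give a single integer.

Hunk 1: at line 5 remove [kgs] add [kxpi,whiri] -> 8 lines: hlik regf gbwnc amnkq tpi kxpi whiri vgs
Hunk 2: at line 1 remove [gbwnc,amnkq] add [ioce,bzep,punvs] -> 9 lines: hlik regf ioce bzep punvs tpi kxpi whiri vgs
Hunk 3: at line 2 remove [ioce,bzep] add [mcpu] -> 8 lines: hlik regf mcpu punvs tpi kxpi whiri vgs
Hunk 4: at line 2 remove [punvs,tpi] add [tijpe,utf,ndxtd] -> 9 lines: hlik regf mcpu tijpe utf ndxtd kxpi whiri vgs
Hunk 5: at line 1 remove [regf,mcpu] add [pnu,rljnu,lirq] -> 10 lines: hlik pnu rljnu lirq tijpe utf ndxtd kxpi whiri vgs
Hunk 6: at line 5 remove [utf,ndxtd,kxpi] add [ehcot,hqcj,mppy] -> 10 lines: hlik pnu rljnu lirq tijpe ehcot hqcj mppy whiri vgs
Hunk 7: at line 2 remove [lirq] add [qtjl] -> 10 lines: hlik pnu rljnu qtjl tijpe ehcot hqcj mppy whiri vgs
Final line count: 10

Answer: 10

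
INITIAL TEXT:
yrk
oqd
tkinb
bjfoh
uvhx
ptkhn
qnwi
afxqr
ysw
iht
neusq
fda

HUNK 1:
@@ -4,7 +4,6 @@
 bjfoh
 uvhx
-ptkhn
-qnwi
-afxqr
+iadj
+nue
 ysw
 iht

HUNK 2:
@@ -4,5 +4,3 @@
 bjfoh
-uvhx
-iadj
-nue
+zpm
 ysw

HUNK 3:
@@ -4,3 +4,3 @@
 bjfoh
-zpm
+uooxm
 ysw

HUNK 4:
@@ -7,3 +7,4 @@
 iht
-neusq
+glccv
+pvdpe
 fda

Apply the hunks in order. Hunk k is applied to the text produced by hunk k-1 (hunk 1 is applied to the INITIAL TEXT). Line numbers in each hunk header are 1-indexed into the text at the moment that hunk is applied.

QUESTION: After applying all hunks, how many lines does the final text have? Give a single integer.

Answer: 10

Derivation:
Hunk 1: at line 4 remove [ptkhn,qnwi,afxqr] add [iadj,nue] -> 11 lines: yrk oqd tkinb bjfoh uvhx iadj nue ysw iht neusq fda
Hunk 2: at line 4 remove [uvhx,iadj,nue] add [zpm] -> 9 lines: yrk oqd tkinb bjfoh zpm ysw iht neusq fda
Hunk 3: at line 4 remove [zpm] add [uooxm] -> 9 lines: yrk oqd tkinb bjfoh uooxm ysw iht neusq fda
Hunk 4: at line 7 remove [neusq] add [glccv,pvdpe] -> 10 lines: yrk oqd tkinb bjfoh uooxm ysw iht glccv pvdpe fda
Final line count: 10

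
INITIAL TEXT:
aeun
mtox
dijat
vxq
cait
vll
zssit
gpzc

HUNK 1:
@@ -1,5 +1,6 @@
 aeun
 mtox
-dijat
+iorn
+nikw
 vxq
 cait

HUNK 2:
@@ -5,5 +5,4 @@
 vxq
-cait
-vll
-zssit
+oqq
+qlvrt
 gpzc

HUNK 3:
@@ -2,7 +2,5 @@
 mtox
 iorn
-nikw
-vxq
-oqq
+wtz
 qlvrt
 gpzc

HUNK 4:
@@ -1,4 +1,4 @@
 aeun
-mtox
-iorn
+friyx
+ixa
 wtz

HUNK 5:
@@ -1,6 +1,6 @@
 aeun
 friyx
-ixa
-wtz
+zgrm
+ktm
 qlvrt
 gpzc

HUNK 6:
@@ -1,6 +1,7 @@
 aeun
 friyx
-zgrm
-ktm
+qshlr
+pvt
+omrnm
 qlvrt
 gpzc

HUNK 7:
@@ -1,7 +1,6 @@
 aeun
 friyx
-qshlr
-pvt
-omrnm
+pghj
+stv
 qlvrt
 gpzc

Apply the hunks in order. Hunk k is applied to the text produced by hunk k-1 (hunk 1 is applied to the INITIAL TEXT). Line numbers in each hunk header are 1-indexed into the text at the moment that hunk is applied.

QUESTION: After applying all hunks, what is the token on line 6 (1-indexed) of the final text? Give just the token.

Answer: gpzc

Derivation:
Hunk 1: at line 1 remove [dijat] add [iorn,nikw] -> 9 lines: aeun mtox iorn nikw vxq cait vll zssit gpzc
Hunk 2: at line 5 remove [cait,vll,zssit] add [oqq,qlvrt] -> 8 lines: aeun mtox iorn nikw vxq oqq qlvrt gpzc
Hunk 3: at line 2 remove [nikw,vxq,oqq] add [wtz] -> 6 lines: aeun mtox iorn wtz qlvrt gpzc
Hunk 4: at line 1 remove [mtox,iorn] add [friyx,ixa] -> 6 lines: aeun friyx ixa wtz qlvrt gpzc
Hunk 5: at line 1 remove [ixa,wtz] add [zgrm,ktm] -> 6 lines: aeun friyx zgrm ktm qlvrt gpzc
Hunk 6: at line 1 remove [zgrm,ktm] add [qshlr,pvt,omrnm] -> 7 lines: aeun friyx qshlr pvt omrnm qlvrt gpzc
Hunk 7: at line 1 remove [qshlr,pvt,omrnm] add [pghj,stv] -> 6 lines: aeun friyx pghj stv qlvrt gpzc
Final line 6: gpzc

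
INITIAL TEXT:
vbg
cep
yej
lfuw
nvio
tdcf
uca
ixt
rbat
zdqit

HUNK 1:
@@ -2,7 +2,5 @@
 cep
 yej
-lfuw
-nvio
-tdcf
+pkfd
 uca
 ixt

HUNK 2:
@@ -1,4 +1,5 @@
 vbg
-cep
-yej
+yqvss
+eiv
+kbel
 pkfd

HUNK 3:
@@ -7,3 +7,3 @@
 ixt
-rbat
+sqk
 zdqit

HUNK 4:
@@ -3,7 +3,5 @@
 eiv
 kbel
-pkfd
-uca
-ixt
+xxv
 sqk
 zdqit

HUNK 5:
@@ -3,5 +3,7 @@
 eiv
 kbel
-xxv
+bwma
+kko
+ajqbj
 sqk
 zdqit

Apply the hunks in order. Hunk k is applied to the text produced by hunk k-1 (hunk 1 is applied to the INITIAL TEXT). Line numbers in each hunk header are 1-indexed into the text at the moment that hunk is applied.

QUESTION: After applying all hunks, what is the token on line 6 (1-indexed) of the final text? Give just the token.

Answer: kko

Derivation:
Hunk 1: at line 2 remove [lfuw,nvio,tdcf] add [pkfd] -> 8 lines: vbg cep yej pkfd uca ixt rbat zdqit
Hunk 2: at line 1 remove [cep,yej] add [yqvss,eiv,kbel] -> 9 lines: vbg yqvss eiv kbel pkfd uca ixt rbat zdqit
Hunk 3: at line 7 remove [rbat] add [sqk] -> 9 lines: vbg yqvss eiv kbel pkfd uca ixt sqk zdqit
Hunk 4: at line 3 remove [pkfd,uca,ixt] add [xxv] -> 7 lines: vbg yqvss eiv kbel xxv sqk zdqit
Hunk 5: at line 3 remove [xxv] add [bwma,kko,ajqbj] -> 9 lines: vbg yqvss eiv kbel bwma kko ajqbj sqk zdqit
Final line 6: kko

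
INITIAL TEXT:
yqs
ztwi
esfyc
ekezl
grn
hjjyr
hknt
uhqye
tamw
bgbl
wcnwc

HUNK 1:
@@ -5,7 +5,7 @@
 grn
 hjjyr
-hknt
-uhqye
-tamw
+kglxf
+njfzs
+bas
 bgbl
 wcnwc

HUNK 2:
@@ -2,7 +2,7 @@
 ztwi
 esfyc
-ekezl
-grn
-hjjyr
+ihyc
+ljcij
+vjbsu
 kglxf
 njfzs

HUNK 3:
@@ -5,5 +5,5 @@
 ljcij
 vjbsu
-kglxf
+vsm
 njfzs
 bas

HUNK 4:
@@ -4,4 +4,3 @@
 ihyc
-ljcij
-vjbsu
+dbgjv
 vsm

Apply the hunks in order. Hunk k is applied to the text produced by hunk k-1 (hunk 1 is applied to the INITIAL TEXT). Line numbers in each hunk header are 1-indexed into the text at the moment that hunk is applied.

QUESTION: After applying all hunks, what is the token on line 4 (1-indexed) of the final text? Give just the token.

Answer: ihyc

Derivation:
Hunk 1: at line 5 remove [hknt,uhqye,tamw] add [kglxf,njfzs,bas] -> 11 lines: yqs ztwi esfyc ekezl grn hjjyr kglxf njfzs bas bgbl wcnwc
Hunk 2: at line 2 remove [ekezl,grn,hjjyr] add [ihyc,ljcij,vjbsu] -> 11 lines: yqs ztwi esfyc ihyc ljcij vjbsu kglxf njfzs bas bgbl wcnwc
Hunk 3: at line 5 remove [kglxf] add [vsm] -> 11 lines: yqs ztwi esfyc ihyc ljcij vjbsu vsm njfzs bas bgbl wcnwc
Hunk 4: at line 4 remove [ljcij,vjbsu] add [dbgjv] -> 10 lines: yqs ztwi esfyc ihyc dbgjv vsm njfzs bas bgbl wcnwc
Final line 4: ihyc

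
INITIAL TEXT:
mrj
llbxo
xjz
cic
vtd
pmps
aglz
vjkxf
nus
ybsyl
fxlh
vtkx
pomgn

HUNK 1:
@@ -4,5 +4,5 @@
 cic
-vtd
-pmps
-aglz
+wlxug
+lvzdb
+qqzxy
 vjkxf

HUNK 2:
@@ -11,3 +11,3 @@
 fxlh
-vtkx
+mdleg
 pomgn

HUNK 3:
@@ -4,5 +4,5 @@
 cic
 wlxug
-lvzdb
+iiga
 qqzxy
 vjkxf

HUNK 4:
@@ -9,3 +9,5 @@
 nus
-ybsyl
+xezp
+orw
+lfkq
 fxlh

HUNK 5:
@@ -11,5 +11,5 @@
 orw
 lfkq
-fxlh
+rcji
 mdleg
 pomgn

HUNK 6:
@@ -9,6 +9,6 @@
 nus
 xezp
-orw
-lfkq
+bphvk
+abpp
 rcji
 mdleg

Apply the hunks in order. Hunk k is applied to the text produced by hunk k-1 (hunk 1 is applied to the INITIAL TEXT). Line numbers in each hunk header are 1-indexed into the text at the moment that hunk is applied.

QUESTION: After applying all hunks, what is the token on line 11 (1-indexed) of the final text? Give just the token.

Hunk 1: at line 4 remove [vtd,pmps,aglz] add [wlxug,lvzdb,qqzxy] -> 13 lines: mrj llbxo xjz cic wlxug lvzdb qqzxy vjkxf nus ybsyl fxlh vtkx pomgn
Hunk 2: at line 11 remove [vtkx] add [mdleg] -> 13 lines: mrj llbxo xjz cic wlxug lvzdb qqzxy vjkxf nus ybsyl fxlh mdleg pomgn
Hunk 3: at line 4 remove [lvzdb] add [iiga] -> 13 lines: mrj llbxo xjz cic wlxug iiga qqzxy vjkxf nus ybsyl fxlh mdleg pomgn
Hunk 4: at line 9 remove [ybsyl] add [xezp,orw,lfkq] -> 15 lines: mrj llbxo xjz cic wlxug iiga qqzxy vjkxf nus xezp orw lfkq fxlh mdleg pomgn
Hunk 5: at line 11 remove [fxlh] add [rcji] -> 15 lines: mrj llbxo xjz cic wlxug iiga qqzxy vjkxf nus xezp orw lfkq rcji mdleg pomgn
Hunk 6: at line 9 remove [orw,lfkq] add [bphvk,abpp] -> 15 lines: mrj llbxo xjz cic wlxug iiga qqzxy vjkxf nus xezp bphvk abpp rcji mdleg pomgn
Final line 11: bphvk

Answer: bphvk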